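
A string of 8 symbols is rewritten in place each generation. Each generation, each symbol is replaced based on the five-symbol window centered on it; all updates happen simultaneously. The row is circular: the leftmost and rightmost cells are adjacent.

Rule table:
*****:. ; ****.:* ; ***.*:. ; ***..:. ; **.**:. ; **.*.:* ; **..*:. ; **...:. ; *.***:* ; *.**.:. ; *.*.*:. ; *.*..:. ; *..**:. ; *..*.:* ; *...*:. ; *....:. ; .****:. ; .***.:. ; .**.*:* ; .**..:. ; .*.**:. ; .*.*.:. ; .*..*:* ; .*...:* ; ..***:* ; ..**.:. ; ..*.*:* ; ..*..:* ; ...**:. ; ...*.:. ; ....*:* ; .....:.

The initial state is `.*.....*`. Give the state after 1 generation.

..*..*.*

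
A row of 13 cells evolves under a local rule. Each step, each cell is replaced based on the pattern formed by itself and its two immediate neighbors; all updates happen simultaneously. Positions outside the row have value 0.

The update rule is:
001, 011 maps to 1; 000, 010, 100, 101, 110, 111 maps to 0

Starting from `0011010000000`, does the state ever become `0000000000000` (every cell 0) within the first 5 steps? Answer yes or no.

yes

0110000000000
1100000000000
1000000000000
0000000000000
all cells are 0 at step 4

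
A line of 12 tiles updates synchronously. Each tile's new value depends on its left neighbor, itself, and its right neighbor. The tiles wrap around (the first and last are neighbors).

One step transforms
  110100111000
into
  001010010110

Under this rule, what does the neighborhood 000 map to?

At position 10 the neighborhood is 000; the next row has 1 there.

1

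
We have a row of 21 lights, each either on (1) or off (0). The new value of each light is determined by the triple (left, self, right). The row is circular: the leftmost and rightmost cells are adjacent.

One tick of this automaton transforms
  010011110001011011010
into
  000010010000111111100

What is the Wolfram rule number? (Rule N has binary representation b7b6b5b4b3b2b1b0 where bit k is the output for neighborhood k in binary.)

position 5: 111 → 0  (bit 7 = 0)
position 7: 110 → 1  (bit 6 = 1)
position 12: 101 → 1  (bit 5 = 1)
position 2: 100 → 0  (bit 4 = 0)
position 4: 011 → 1  (bit 3 = 1)
position 1: 010 → 0  (bit 2 = 0)
position 0: 001 → 0  (bit 1 = 0)
position 9: 000 → 0  (bit 0 = 0)
bits b7..b0 = 01101000 = 104

104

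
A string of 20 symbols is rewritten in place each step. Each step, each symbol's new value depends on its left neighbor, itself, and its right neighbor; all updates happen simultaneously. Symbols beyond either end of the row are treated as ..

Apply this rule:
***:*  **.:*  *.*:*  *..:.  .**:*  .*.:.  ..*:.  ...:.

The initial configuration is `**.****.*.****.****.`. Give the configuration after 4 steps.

********.**********.
*******************.
*******************.  (fixed point — unchanged through step 4)

*******************.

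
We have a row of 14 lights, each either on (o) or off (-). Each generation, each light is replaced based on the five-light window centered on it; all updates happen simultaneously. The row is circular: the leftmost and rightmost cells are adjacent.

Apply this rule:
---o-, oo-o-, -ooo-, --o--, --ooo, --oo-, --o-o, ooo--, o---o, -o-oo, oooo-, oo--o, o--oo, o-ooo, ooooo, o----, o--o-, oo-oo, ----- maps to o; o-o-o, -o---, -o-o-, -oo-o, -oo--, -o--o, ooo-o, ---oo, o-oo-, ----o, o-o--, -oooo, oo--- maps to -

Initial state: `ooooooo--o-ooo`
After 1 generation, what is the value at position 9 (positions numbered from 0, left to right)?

oooooooooooo-o
position 9 holds o

o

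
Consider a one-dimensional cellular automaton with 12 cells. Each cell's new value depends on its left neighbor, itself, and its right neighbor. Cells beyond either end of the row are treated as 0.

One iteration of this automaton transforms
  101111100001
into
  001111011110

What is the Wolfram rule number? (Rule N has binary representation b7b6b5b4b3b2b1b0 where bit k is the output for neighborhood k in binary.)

155

position 3: 111 → 1  (bit 7 = 1)
position 6: 110 → 0  (bit 6 = 0)
position 1: 101 → 0  (bit 5 = 0)
position 7: 100 → 1  (bit 4 = 1)
position 2: 011 → 1  (bit 3 = 1)
position 0: 010 → 0  (bit 2 = 0)
position 10: 001 → 1  (bit 1 = 1)
position 8: 000 → 1  (bit 0 = 1)
bits b7..b0 = 10011011 = 155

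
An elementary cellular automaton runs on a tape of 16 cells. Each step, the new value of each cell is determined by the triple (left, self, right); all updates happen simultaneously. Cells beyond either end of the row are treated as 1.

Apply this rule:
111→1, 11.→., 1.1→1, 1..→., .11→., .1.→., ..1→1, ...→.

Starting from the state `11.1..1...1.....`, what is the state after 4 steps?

step 1: 1.1..1...1.....1
step 2: .1..1...1.....1.
step 3: 1..1...1.....1.1
step 4: ..1...1.....1.1.

..1...1.....1.1.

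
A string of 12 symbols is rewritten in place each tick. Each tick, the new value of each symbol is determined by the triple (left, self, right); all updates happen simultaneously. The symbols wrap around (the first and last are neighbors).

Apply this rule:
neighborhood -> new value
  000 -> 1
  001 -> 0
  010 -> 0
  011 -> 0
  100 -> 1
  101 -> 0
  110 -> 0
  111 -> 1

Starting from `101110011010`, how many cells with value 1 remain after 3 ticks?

9

000101000000
110000111111
101110011111
count of 1: 9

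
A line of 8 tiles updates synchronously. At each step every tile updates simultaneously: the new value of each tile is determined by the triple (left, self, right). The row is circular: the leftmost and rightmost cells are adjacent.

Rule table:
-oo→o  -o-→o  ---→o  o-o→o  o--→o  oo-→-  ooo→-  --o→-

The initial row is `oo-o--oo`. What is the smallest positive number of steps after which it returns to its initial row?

16

step 1: --ooo-o-
step 2: o-o--ooo
step 3: -ooo-o--
step 4: -o--oooo
step 5: ooo-o---
step 6: o--oooo-
step 7: oo-o---o
step 8: --oooo-o
step 9: o-o---oo
step 10: -oooo-o-
step 11: -o---ooo
step 12: oooo-o--
step 13: o---ooo-
step 14: ooo-o--o
step 15: ---ooo-o
step 16: oo-o--oo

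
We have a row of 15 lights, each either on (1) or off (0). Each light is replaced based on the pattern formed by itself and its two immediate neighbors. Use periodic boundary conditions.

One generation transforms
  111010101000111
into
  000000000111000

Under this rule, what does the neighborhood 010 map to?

0

At position 4 the neighborhood is 010; the next row has 0 there.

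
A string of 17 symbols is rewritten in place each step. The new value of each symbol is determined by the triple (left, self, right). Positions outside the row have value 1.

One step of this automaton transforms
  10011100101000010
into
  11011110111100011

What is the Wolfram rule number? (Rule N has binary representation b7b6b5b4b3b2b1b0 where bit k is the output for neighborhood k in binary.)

252

position 4: 111 → 1  (bit 7 = 1)
position 0: 110 → 1  (bit 6 = 1)
position 9: 101 → 1  (bit 5 = 1)
position 1: 100 → 1  (bit 4 = 1)
position 3: 011 → 1  (bit 3 = 1)
position 8: 010 → 1  (bit 2 = 1)
position 2: 001 → 0  (bit 1 = 0)
position 12: 000 → 0  (bit 0 = 0)
bits b7..b0 = 11111100 = 252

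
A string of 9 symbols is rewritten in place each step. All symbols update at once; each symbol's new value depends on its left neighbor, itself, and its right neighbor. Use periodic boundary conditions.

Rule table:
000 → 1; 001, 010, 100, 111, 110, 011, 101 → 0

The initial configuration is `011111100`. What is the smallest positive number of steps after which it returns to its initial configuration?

2

000000001
011111100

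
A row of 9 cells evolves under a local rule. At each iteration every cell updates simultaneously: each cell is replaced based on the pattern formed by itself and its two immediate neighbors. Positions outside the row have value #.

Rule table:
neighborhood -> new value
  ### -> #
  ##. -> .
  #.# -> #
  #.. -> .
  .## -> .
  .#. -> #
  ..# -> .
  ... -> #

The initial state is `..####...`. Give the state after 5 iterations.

.####.##.

...##..#.
.#.....##
##.###..#
#.#.#....
.####.##.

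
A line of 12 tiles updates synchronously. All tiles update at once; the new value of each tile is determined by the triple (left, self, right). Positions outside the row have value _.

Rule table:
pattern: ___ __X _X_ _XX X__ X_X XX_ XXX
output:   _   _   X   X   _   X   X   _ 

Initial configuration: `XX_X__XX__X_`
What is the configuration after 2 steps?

step 1: XXXX__XX__X_
step 2: X__X__XX__X_

X__X__XX__X_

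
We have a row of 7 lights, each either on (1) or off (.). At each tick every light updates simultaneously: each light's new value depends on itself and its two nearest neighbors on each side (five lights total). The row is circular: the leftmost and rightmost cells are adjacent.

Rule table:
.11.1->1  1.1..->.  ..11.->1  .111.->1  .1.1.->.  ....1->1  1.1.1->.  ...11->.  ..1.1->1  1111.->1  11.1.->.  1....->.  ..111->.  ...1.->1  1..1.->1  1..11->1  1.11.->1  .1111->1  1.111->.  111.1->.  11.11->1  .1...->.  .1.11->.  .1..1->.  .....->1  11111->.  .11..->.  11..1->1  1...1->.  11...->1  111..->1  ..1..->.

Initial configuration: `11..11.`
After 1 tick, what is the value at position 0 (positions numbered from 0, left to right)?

1

1.11111
position 0 holds 1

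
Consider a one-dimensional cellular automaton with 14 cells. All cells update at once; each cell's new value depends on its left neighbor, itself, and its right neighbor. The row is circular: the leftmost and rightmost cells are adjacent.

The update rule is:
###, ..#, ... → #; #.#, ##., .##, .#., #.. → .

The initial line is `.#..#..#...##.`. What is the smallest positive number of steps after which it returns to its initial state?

28

step 1: #..#..#..##...
step 2: ..#..#..#...##
step 3: .#..#..#..##..
step 4: #..#..#..#...#
step 5: ..#..#..#..##.
step 6: ##..#..#..#...
step 7: ...#..#..#..##
step 8: .##..#..#..#..
step 9: #...#..#..#..#
step 10: ..##..#..#..#.
step 11: ##...#..#..#..
step 12: ...##..#..#..#
step 13: .##...#..#..#.
step 14: #...##..#..#..
step 15: ..##...#..#..#
step 16: .#...##..#..#.
step 17: #..##...#..#..
step 18: ..#...##..#..#
step 19: .#..##...#..#.
step 20: #..#...##..#..
step 21: ..#..##...#..#
step 22: .#..#...##..#.
step 23: #..#..##...#..
step 24: ..#..#...##..#
step 25: .#..#..##...#.
step 26: #..#..#...##..
step 27: ..#..#..##...#
step 28: .#..#..#...##.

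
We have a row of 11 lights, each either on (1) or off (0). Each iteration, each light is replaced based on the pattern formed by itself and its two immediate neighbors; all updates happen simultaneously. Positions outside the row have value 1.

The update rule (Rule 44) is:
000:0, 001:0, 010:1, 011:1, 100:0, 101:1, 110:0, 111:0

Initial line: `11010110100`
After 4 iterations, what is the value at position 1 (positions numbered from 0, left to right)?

0

00111101100
00100011000
00100010000
00100010000
position 1 holds 0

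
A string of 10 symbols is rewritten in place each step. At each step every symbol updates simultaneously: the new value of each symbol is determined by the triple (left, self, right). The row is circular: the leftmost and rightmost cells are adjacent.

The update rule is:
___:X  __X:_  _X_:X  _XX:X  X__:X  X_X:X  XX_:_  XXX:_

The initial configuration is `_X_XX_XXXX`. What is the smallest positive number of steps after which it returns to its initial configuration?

XXXX_XX___
X___XX_XX_
XXX_X_XX_X
___XXXX_XX
XX_X___XX_
X_XXXX_X_X
_XX___XXXX
XX_XX_X___
X_XX_XXXX_
XXX_XX___X
___XX_XX_X
XX_X_XX_XX
__XXXX_XX_
X_X___XX_X
_XXXX_X_XX
XX___XXXX_
X_XX_X___X
_XX_XXXX_X
XX_XX___XX
__XX_XX_X_
X_X_XX_XXX
_XXXX_XX__
_X___XX_XX
XXXX_X_XX_
X___XXXX_X
_XX_X___XX
XX_XXXX_X_
X_XX___XXX
_XX_XX_X__
_X_XX_XXXX

30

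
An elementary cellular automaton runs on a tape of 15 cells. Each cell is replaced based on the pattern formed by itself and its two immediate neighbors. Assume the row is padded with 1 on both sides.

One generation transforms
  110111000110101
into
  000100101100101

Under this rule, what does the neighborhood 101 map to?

0

At position 2 the neighborhood is 101; the next row has 0 there.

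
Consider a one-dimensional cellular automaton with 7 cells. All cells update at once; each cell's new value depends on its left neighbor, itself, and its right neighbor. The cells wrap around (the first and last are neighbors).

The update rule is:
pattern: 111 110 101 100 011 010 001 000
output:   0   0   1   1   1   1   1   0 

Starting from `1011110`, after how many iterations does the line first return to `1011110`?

iteration 1: 1110001
iteration 2: 0001011
iteration 3: 1011110

3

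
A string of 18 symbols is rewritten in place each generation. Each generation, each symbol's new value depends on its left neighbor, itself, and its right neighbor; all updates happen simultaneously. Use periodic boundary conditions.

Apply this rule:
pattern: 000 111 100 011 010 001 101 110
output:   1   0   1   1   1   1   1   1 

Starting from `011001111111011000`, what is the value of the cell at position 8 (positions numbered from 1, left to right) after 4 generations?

1

generation 1: 111111000001111111
generation 2: 000001111111000000
generation 3: 111111000001111111  (repeats generation 1; period 2)
generation 4: 000001111111000000
position 8 holds 1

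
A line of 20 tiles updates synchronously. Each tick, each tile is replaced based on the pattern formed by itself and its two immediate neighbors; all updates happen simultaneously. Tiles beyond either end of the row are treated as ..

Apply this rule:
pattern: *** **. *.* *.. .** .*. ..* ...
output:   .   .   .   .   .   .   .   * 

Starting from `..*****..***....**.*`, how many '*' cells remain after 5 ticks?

tick 1: *............**.....
tick 2: ..**********....****
tick 3: *............**.....  (repeats tick 1; period 2)
tick 5: *............**.....
count of *: 3

3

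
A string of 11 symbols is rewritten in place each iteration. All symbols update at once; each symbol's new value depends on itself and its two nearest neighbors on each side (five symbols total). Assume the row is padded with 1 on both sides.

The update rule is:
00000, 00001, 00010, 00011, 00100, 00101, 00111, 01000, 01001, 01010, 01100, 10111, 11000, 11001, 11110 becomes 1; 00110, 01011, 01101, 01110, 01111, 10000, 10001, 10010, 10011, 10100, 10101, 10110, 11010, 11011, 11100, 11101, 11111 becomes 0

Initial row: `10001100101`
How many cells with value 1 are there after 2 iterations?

01010110101
00100000001
count of 1: 2

2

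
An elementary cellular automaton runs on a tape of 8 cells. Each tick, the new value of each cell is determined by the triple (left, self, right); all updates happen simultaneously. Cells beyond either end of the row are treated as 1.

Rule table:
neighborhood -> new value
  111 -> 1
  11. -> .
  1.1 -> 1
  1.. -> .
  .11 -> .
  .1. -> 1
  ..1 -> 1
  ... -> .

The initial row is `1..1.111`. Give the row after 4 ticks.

111111.1

tick 1: ..111.11
tick 2: .1.1.1.1
tick 3: 1111111.
tick 4: 111111.1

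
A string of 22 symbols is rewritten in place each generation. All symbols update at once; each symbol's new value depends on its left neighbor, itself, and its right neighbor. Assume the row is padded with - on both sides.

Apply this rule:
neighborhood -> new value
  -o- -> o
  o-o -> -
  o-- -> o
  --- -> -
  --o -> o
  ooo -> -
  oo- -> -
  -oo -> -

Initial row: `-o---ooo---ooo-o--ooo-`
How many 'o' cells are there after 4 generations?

ooo-o---o-o----ooo---o
----oo-oo-oo--o---o-oo
---o--------oooo-oo---
--ooo------o-------o--
count of o: 5

5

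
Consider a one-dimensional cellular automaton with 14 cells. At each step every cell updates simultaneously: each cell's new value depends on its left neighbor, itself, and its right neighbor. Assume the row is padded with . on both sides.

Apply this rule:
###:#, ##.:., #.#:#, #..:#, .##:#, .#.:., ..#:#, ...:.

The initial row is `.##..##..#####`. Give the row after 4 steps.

###.######.#.#

step 1: ##.###.######.
step 2: #.###.######.#
step 3: .###.######.#.
step 4: ###.######.#.#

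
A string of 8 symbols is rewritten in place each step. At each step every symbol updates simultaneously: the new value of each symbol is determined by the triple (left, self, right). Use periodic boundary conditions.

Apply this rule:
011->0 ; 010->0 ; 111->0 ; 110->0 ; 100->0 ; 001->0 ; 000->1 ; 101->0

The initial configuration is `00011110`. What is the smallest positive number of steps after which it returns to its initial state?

2

11000000
00011110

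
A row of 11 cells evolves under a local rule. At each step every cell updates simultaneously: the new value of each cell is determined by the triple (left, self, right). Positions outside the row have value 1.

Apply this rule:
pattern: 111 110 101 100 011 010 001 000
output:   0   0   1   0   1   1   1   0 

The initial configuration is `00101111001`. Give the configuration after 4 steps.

step 1: 01111000011
step 2: 11000000110
step 3: 00000001101
step 4: 00000011011

00000011011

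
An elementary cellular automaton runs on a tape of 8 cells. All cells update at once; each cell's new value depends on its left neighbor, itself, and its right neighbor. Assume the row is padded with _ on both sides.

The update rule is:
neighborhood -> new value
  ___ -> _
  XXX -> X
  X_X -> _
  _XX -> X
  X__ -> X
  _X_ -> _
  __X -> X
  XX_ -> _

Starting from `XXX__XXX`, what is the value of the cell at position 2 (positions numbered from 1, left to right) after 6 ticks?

tick 1: XX_XXXX_
tick 2: X__XXX_X
tick 3: _XXXX___
tick 4: XXXX_X__
tick 5: XXX___X_
tick 6: XX_X_X_X
position 2 holds X

X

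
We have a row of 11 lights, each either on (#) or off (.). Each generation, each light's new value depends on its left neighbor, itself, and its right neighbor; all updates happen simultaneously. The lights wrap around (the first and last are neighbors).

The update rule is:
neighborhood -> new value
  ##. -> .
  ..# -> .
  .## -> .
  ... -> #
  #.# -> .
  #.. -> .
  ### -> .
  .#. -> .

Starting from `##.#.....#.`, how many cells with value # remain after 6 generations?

generation 1: .....###...
generation 2: ####.....##
generation 3: .....###...  (repeats generation 1; period 2)
generation 6: ####.....##
count of #: 6

6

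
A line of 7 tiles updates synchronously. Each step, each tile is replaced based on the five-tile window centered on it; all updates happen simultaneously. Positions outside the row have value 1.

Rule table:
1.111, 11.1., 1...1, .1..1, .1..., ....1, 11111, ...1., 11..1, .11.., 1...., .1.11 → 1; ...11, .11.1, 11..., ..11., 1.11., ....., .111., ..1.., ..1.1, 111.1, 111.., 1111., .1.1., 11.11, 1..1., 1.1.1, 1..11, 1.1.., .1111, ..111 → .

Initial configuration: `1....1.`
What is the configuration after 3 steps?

..111.1
1.....1
..1.1..

..1.1..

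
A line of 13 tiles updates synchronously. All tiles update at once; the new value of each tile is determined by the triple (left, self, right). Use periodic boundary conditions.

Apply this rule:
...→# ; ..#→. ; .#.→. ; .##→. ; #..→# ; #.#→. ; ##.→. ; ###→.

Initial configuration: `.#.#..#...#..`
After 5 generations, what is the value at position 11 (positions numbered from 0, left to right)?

.

generation 1: ....#..##..##
generation 2: ###..#...#...
generation 3: ...#..##..##.
generation 4: ##..#...#...#
generation 5: ..#..##..##..
position 11 holds .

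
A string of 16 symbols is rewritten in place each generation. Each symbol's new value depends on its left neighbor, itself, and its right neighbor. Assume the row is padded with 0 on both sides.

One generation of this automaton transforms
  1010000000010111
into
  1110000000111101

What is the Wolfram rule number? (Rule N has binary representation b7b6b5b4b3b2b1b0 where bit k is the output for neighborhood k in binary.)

110

position 14: 111 → 0  (bit 7 = 0)
position 15: 110 → 1  (bit 6 = 1)
position 1: 101 → 1  (bit 5 = 1)
position 3: 100 → 0  (bit 4 = 0)
position 13: 011 → 1  (bit 3 = 1)
position 0: 010 → 1  (bit 2 = 1)
position 10: 001 → 1  (bit 1 = 1)
position 4: 000 → 0  (bit 0 = 0)
bits b7..b0 = 01101110 = 110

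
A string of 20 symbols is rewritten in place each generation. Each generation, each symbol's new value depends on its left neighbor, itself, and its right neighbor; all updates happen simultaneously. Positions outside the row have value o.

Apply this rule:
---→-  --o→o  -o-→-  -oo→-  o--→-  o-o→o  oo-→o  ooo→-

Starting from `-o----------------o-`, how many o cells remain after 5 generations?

5

generation 1: o----------------o-o
generation 2: o---------------o-o-
generation 3: o--------------o-o-o
generation 4: o-------------o-o-o-
generation 5: o------------o-o-o-o
count of o: 5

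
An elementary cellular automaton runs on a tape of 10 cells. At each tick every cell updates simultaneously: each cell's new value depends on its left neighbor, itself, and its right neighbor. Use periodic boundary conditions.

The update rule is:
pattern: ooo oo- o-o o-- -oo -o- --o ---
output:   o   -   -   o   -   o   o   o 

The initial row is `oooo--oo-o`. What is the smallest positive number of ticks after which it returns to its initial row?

6

tick 1: ooo-oo----
tick 2: -o----oooo
tick 3: -ooooo-oo-
tick 4: o-ooo----o
tick 5: ---o-oooo-
tick 6: oooo--oo-o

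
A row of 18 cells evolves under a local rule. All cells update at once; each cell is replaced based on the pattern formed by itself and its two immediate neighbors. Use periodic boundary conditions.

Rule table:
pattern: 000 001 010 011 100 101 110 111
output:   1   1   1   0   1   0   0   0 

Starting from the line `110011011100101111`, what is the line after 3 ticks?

001100000011100000

tick 1: 001100000011100000
tick 2: 110011111100011111
tick 3: 001100000011100000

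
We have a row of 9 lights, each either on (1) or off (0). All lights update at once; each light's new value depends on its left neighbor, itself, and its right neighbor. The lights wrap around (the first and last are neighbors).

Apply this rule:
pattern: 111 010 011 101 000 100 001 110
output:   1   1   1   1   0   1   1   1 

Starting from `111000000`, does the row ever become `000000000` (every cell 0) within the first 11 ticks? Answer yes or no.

tick 1: 111100001
tick 2: 111110011
tick 3: 111111111
tick 4: 111111111  (fixed point — unchanged through tick 11)
tick 11 is 111111111, still not uniform 0

no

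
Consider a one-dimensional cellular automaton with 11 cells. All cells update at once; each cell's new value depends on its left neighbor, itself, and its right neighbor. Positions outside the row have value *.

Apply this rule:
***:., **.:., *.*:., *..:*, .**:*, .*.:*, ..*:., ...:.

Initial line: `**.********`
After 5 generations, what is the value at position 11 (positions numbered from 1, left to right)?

.

...*.......
*..**......
.*.*.*.....
.*.*.**....
.*.*.*.*...
position 11 holds .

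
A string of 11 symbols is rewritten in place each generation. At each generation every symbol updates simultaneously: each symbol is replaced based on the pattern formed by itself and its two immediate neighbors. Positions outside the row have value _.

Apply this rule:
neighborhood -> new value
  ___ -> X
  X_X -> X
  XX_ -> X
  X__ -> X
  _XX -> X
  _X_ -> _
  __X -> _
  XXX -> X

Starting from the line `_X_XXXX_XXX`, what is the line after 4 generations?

__XXXXXXXXX
X_XXXXXXXXX
_XXXXXXXXXX
_XXXXXXXXXX

_XXXXXXXXXX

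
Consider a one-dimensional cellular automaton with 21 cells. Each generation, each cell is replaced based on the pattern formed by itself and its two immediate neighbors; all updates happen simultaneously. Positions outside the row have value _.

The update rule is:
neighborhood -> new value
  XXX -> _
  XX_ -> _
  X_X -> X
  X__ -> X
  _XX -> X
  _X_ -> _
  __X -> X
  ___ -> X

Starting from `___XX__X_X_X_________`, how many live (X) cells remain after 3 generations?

XXXX_XX_X_X_XXXXXXXXX
X___XX_X_X_XX________
_XXXX_X_X_XX_XXXXXXXX
count of X: 16

16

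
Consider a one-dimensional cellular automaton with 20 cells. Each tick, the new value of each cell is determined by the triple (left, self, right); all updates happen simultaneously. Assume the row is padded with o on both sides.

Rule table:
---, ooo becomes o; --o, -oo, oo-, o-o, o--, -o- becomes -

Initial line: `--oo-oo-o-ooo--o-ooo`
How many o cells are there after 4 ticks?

7

-----------o------oo
-ooooooooo---oooo--o
--ooooooo--o--oo----
---ooooo---------oo-
count of o: 7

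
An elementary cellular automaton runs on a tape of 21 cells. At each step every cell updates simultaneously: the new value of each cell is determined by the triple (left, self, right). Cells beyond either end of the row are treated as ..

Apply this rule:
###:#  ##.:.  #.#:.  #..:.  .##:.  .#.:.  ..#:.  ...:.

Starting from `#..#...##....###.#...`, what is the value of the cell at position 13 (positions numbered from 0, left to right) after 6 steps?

.

..............#......
.....................
.....................  (fixed point — unchanged through step 6)
position 13 holds .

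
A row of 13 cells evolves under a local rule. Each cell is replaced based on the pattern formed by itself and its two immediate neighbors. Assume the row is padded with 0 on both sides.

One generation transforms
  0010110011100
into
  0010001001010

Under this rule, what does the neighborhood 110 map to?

At position 5 the neighborhood is 110; the next row has 0 there.

0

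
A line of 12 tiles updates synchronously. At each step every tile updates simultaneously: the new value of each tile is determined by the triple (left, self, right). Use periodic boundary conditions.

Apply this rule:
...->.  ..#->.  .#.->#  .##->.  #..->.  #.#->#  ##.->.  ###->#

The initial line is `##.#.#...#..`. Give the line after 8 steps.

.........#..

step 1: ..####...#..
step 2: ...##....#..
step 3: .........#..
step 4: .........#..  (fixed point — unchanged through step 8)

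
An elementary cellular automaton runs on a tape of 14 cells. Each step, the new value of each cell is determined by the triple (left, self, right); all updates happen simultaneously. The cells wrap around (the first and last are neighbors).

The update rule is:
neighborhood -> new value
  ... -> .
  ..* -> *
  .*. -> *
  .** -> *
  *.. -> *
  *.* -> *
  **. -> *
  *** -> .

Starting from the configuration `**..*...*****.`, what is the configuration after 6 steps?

...****...***.

******.**...**
.....*****.**.
....**...*****
*..****.**...*
****..*****.**
...****...***.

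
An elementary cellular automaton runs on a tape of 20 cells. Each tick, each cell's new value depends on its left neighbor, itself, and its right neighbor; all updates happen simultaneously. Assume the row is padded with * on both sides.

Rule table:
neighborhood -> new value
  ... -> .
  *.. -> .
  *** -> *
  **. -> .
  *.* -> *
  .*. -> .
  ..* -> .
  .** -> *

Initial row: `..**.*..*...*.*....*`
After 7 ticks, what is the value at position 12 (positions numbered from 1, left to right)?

tick 1: ..*.*........*.....*
tick 2: ...*...............*
tick 3: ...................*
tick 4: ...................*  (fixed point — unchanged through tick 7)
position 12 holds .

.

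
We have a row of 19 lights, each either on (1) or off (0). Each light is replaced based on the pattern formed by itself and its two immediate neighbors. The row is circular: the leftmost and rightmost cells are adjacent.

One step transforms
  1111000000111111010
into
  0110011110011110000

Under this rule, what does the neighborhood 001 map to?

0

At position 9 the neighborhood is 001; the next row has 0 there.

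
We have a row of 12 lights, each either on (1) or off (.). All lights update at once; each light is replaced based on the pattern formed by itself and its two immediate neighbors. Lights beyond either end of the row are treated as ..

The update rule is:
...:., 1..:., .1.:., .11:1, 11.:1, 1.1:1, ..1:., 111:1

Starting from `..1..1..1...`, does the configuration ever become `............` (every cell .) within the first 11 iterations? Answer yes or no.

yes

............
all cells are . at iteration 1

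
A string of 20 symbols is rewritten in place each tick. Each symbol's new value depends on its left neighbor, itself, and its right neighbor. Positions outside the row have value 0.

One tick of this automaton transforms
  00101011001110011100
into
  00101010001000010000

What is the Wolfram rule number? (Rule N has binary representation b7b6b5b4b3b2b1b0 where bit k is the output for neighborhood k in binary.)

position 11: 111 → 0  (bit 7 = 0)
position 7: 110 → 0  (bit 6 = 0)
position 3: 101 → 0  (bit 5 = 0)
position 8: 100 → 0  (bit 4 = 0)
position 6: 011 → 1  (bit 3 = 1)
position 2: 010 → 1  (bit 2 = 1)
position 1: 001 → 0  (bit 1 = 0)
position 0: 000 → 0  (bit 0 = 0)
bits b7..b0 = 00001100 = 12

12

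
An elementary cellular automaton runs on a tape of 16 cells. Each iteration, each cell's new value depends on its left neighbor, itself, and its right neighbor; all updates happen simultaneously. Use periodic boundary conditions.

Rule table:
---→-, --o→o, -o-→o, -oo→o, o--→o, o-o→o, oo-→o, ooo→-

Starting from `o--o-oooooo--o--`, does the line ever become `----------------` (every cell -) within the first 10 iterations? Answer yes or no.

yes

oooooo----oooooo
-----oo--oo-----
----oooooooo----
---oo------oo---
--oooo----oooo--
-oo--oo--oo--oo-
oooooooooooooooo
----------------
all cells are - at iteration 8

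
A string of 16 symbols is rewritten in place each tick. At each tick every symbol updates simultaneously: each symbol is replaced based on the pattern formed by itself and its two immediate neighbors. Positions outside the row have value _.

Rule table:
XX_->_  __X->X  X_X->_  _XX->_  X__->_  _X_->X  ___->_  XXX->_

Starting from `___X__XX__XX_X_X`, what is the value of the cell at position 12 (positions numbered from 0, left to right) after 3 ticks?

_

__XX_X___X___X_X
_X___X__XX__XX_X
XX__XX_X___X___X
position 12 holds _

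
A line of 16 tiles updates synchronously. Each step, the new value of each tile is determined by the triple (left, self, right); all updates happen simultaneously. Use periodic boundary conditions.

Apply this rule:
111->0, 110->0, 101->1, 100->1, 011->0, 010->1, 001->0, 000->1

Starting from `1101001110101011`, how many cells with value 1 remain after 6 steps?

6

0011100001111100
1000011100000011
0111000011111000
0000111000000111
1110000111110000
0001110000001110
count of 1: 6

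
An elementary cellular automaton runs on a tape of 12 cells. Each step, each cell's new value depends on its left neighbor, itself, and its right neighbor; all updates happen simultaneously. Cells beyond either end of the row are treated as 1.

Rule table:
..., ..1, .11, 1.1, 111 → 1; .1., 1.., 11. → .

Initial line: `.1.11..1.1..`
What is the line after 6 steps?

step 1: 1.11..1.1..1
step 2: .11..1.1..11
step 3: 11..1.1..111
step 4: 1..1.1..1111
step 5: ..1.1..11111
step 6: .1.1..111111

.1.1..111111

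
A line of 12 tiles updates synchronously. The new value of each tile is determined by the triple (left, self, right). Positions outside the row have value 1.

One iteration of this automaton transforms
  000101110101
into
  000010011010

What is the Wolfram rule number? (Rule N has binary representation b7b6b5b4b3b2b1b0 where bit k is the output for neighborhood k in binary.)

96

position 6: 111 → 0  (bit 7 = 0)
position 7: 110 → 1  (bit 6 = 1)
position 4: 101 → 1  (bit 5 = 1)
position 0: 100 → 0  (bit 4 = 0)
position 5: 011 → 0  (bit 3 = 0)
position 3: 010 → 0  (bit 2 = 0)
position 2: 001 → 0  (bit 1 = 0)
position 1: 000 → 0  (bit 0 = 0)
bits b7..b0 = 01100000 = 96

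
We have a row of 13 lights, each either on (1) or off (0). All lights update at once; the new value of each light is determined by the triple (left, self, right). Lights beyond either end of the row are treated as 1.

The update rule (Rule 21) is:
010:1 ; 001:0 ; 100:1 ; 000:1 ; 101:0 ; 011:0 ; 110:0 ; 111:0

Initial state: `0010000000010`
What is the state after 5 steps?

1111111111010

1011111111010
0000000000010
1111111111010
0000000000010  (repeats step 2; period 2)
step 5: 1111111111010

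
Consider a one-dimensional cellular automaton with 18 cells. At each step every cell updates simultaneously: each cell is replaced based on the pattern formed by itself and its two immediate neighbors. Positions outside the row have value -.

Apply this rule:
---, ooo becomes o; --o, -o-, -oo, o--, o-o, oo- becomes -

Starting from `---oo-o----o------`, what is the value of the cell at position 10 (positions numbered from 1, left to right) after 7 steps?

-

step 1: oo------oo---ooooo
step 2: ---oooo----o--ooo-
step 3: oo--oo--oo-----o--
step 4: -----------ooo---o
step 5: oooooooooo--o--o--
step 6: -oooooooo--------o
step 7: --oooooo--oooooo--
position 10 holds -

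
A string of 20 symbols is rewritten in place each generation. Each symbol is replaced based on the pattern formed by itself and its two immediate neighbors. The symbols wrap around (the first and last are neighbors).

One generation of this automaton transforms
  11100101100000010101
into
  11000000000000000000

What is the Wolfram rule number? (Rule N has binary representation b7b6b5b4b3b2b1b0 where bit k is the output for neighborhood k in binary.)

128

position 0: 111 → 1  (bit 7 = 1)
position 2: 110 → 0  (bit 6 = 0)
position 6: 101 → 0  (bit 5 = 0)
position 3: 100 → 0  (bit 4 = 0)
position 7: 011 → 0  (bit 3 = 0)
position 5: 010 → 0  (bit 2 = 0)
position 4: 001 → 0  (bit 1 = 0)
position 10: 000 → 0  (bit 0 = 0)
bits b7..b0 = 10000000 = 128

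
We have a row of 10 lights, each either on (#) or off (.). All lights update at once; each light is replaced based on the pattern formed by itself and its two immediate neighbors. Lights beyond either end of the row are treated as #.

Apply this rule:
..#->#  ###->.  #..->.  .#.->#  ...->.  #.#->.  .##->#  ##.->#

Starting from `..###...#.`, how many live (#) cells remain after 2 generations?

6

generation 1: .##.#..##.
generation 2: .##.#.###.
count of #: 6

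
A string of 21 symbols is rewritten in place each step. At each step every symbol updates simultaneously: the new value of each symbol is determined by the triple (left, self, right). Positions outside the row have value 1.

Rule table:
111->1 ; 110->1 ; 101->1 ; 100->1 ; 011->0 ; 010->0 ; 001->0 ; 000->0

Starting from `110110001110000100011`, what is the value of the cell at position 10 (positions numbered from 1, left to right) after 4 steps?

step 1: 111011000111000010001
step 2: 111101100011100001000
step 3: 111110110001110000100
step 4: 111111011000111000010
position 10 holds 0

0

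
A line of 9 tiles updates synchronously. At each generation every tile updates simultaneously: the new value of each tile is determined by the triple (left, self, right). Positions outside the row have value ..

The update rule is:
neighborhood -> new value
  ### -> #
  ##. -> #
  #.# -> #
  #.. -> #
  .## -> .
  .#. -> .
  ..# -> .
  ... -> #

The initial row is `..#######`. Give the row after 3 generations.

..#..####

#..######
.#..#####
..#..####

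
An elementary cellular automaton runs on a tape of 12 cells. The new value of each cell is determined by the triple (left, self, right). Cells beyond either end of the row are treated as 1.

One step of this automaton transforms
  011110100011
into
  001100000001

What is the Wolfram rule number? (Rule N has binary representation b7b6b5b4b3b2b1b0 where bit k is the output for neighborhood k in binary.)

128

position 2: 111 → 1  (bit 7 = 1)
position 4: 110 → 0  (bit 6 = 0)
position 0: 101 → 0  (bit 5 = 0)
position 7: 100 → 0  (bit 4 = 0)
position 1: 011 → 0  (bit 3 = 0)
position 6: 010 → 0  (bit 2 = 0)
position 9: 001 → 0  (bit 1 = 0)
position 8: 000 → 0  (bit 0 = 0)
bits b7..b0 = 10000000 = 128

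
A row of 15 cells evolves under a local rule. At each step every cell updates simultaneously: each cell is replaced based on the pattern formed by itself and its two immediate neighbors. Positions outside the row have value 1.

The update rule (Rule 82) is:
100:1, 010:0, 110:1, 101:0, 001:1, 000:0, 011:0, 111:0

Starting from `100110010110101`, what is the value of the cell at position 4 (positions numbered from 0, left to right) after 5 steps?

111011100010000
001000110101001
110101010000110
010000001001010
001000010110000
position 4 holds 0

0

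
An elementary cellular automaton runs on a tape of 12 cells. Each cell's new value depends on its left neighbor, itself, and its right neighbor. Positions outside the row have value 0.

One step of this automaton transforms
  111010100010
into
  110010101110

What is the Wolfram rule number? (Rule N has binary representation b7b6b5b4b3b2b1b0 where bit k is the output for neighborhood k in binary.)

position 1: 111 → 1  (bit 7 = 1)
position 2: 110 → 0  (bit 6 = 0)
position 3: 101 → 0  (bit 5 = 0)
position 7: 100 → 0  (bit 4 = 0)
position 0: 011 → 1  (bit 3 = 1)
position 4: 010 → 1  (bit 2 = 1)
position 9: 001 → 1  (bit 1 = 1)
position 8: 000 → 1  (bit 0 = 1)
bits b7..b0 = 10001111 = 143

143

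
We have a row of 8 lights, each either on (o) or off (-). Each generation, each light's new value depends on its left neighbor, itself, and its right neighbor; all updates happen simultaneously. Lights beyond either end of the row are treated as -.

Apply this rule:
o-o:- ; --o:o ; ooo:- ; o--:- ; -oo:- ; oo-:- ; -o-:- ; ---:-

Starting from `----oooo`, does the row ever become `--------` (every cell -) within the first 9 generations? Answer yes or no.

yes

---o----
--o-----
-o------
o-------
--------
all cells are - at generation 5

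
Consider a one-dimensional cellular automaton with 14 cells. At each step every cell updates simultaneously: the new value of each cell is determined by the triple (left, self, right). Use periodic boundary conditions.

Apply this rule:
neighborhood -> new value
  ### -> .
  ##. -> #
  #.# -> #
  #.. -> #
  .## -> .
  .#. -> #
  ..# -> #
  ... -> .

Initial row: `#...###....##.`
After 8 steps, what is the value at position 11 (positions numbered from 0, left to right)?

step 1: ##.#..##..#.##
step 2: .#####.#####..
step 3: #....##....##.
step 4: ##..#.##..#.##
step 5: .#####.#####..  (repeats step 2; period 3)
step 8: .#####.#####..
position 11 holds #

#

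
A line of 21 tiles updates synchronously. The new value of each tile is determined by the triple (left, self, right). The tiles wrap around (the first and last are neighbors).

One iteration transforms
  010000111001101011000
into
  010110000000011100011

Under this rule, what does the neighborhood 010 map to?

1

At position 1 the neighborhood is 010; the next row has 1 there.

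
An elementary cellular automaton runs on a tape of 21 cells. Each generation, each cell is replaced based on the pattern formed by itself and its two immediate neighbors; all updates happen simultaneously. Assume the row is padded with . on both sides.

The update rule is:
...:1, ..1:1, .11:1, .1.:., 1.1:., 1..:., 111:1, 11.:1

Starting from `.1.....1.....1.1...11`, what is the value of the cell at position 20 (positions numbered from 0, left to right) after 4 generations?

1

generation 1: 1..1111..1111....1111
generation 2: ..11111.11111.1111111
generation 3: 1111111.11111.1111111
generation 4: 1111111.11111.1111111
position 20 holds 1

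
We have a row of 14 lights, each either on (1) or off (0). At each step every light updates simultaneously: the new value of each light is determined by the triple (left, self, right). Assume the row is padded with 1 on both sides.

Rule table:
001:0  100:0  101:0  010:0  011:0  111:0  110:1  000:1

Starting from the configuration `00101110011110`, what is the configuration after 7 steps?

00000010000010
01111000111000
00001010001010
01100000100000
00101110001110
00000010100010
01111000001000

01111000001000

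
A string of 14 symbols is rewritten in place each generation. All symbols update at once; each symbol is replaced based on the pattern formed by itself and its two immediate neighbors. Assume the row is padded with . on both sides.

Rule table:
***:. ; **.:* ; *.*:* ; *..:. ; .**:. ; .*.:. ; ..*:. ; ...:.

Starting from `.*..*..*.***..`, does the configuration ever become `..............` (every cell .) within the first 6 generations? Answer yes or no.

yes

........*..*..
..............
all cells are . at generation 2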